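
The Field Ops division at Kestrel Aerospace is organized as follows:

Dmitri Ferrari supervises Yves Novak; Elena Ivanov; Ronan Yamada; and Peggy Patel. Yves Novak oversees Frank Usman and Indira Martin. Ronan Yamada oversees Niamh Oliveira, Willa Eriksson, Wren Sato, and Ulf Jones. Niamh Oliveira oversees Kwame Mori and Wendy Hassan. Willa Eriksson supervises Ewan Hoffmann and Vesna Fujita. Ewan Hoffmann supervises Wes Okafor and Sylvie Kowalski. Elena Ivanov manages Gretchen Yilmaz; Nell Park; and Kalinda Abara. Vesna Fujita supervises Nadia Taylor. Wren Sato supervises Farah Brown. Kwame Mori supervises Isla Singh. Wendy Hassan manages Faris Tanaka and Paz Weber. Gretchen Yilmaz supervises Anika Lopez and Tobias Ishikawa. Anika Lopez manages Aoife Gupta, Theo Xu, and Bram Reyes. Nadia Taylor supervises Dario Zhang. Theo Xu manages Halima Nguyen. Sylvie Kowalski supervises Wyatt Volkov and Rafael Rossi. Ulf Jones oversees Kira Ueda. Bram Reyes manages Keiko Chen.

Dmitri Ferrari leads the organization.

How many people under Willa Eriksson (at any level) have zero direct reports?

The people in Willa Eriksson's organization with no one reporting to them are Dario Zhang, Rafael Rossi, Wyatt Volkov, Wes Okafor. That is 4.

4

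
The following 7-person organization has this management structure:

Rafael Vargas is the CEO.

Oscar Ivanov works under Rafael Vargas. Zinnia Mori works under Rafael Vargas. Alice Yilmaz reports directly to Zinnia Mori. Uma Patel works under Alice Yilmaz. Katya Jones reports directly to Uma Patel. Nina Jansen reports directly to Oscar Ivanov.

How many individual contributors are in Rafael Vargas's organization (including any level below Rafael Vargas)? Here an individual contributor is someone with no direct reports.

The people in Rafael Vargas's organization with no one reporting to them are Katya Jones, Nina Jansen. That is 2.

2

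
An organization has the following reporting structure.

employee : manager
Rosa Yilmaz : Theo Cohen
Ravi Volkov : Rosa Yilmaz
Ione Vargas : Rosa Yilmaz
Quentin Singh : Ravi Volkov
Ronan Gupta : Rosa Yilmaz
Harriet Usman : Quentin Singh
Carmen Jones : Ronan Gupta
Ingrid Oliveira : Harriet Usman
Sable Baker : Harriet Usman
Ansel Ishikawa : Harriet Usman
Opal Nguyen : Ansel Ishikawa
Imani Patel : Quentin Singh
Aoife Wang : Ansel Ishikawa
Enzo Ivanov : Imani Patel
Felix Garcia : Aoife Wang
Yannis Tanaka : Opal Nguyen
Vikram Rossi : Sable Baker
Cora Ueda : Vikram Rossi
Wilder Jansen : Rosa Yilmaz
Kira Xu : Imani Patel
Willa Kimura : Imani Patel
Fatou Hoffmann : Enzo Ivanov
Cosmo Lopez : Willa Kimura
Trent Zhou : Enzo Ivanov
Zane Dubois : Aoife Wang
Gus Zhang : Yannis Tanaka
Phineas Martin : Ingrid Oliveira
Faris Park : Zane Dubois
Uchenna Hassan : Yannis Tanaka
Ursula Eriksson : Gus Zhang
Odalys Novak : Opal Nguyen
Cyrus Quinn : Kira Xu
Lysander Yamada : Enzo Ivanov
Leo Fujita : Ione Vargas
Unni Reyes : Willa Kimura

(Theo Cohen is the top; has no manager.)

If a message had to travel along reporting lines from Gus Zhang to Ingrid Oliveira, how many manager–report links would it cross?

5

Gus Zhang is 4 levels below Harriet Usman, and Ingrid Oliveira is 1 level below Harriet Usman (their lowest common manager). The shortest path runs up from Gus Zhang to Harriet Usman and back down to Ingrid Oliveira: 4 + 1 = 5 links.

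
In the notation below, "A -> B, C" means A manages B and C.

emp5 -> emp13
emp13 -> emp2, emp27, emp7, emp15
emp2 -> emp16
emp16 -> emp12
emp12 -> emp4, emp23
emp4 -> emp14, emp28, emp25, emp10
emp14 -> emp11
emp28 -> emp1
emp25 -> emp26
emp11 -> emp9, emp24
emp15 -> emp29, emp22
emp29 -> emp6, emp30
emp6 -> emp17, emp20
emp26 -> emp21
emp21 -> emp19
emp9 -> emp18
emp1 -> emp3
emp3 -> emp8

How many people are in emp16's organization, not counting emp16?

emp16 directly manages emp12. Under emp12: emp23, emp4, emp10, emp25, emp26, emp21, emp19, emp28, emp1, emp3, emp8, emp14, emp11, emp24, emp9, emp18 (16). That's 17 in total.

17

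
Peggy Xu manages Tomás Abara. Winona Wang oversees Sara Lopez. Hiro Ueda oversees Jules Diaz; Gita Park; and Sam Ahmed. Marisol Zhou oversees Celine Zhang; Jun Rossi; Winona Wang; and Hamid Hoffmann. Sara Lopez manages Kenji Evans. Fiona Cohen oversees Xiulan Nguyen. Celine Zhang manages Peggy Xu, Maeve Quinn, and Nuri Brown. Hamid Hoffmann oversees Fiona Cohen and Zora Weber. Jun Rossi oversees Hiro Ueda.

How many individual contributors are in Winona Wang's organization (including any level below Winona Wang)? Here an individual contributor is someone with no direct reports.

1

The only person in Winona Wang's organization with no one reporting to them is Kenji Evans. That is 1.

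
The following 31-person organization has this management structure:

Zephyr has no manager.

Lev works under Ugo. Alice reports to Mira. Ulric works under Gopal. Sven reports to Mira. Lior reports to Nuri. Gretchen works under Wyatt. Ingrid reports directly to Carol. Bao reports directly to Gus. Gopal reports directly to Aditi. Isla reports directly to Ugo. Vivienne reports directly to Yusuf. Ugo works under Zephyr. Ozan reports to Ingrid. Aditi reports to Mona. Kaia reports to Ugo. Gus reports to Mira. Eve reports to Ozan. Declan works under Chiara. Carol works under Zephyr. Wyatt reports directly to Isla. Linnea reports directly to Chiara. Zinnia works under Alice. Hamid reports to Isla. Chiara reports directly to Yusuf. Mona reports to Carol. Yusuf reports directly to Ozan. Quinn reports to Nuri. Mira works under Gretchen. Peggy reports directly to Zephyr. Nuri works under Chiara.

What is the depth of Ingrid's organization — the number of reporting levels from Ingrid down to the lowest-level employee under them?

The longest chain under Ingrid runs Ingrid → Ozan → Yusuf → Chiara → Nuri → Quinn, which is 5 levels below Ingrid.

5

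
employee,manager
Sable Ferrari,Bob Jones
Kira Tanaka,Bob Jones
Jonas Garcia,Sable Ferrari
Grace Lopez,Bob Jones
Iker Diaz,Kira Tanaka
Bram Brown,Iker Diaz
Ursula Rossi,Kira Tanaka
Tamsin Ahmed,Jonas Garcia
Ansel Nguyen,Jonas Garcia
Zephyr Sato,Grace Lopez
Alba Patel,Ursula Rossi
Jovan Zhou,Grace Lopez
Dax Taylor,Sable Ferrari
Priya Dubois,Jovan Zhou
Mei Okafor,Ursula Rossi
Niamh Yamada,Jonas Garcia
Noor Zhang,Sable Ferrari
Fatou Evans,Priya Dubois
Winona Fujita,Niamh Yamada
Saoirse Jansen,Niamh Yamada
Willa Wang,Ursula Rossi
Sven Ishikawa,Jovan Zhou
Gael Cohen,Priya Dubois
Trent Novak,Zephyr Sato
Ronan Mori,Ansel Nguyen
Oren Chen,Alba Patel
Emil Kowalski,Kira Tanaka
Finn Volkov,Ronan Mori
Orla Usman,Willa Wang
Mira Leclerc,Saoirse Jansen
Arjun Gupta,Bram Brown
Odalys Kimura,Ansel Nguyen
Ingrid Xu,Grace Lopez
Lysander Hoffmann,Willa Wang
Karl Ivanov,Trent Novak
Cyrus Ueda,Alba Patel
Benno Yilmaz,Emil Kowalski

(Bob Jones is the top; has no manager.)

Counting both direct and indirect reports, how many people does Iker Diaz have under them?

Iker Diaz directly manages Bram Brown. Under Bram Brown: Arjun Gupta (1). That's 2 in total.

2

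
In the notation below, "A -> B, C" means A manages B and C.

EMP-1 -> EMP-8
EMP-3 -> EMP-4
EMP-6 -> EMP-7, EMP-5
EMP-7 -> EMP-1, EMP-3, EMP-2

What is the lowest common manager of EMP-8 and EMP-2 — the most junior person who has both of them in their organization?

EMP-7

EMP-8's chain of managers is EMP-1, EMP-7, EMP-6. EMP-2's chain of managers is EMP-7, EMP-6. The first manager that appears in both chains is EMP-7.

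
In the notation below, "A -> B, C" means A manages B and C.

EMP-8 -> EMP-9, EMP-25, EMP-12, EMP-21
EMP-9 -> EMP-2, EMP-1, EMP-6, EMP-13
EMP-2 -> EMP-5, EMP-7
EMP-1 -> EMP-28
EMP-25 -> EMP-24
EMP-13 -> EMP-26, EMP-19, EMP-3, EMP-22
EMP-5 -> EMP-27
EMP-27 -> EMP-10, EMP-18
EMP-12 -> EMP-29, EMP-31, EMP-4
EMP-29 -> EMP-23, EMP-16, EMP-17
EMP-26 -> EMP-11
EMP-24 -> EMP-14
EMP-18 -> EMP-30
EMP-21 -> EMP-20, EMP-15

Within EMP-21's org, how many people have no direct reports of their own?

2

The people in EMP-21's organization with no one reporting to them are EMP-15, EMP-20. That is 2.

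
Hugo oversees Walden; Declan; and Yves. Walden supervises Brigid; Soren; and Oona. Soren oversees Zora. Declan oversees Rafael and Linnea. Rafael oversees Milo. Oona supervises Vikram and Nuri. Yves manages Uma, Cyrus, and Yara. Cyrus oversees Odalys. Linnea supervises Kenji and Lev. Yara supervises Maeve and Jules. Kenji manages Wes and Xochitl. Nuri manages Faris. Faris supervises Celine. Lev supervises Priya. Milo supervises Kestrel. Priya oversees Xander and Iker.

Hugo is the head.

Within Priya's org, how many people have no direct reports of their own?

2

The people in Priya's organization with no one reporting to them are Iker, Xander. That is 2.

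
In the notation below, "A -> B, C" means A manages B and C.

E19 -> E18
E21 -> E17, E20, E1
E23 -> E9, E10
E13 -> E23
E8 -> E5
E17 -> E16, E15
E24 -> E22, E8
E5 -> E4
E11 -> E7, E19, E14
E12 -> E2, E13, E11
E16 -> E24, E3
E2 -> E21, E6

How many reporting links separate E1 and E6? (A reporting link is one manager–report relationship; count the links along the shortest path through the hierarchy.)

3

E1 is 2 levels below E2, and E6 is 1 level below E2 (their lowest common manager). The shortest path runs up from E1 to E2 and back down to E6: 2 + 1 = 3 links.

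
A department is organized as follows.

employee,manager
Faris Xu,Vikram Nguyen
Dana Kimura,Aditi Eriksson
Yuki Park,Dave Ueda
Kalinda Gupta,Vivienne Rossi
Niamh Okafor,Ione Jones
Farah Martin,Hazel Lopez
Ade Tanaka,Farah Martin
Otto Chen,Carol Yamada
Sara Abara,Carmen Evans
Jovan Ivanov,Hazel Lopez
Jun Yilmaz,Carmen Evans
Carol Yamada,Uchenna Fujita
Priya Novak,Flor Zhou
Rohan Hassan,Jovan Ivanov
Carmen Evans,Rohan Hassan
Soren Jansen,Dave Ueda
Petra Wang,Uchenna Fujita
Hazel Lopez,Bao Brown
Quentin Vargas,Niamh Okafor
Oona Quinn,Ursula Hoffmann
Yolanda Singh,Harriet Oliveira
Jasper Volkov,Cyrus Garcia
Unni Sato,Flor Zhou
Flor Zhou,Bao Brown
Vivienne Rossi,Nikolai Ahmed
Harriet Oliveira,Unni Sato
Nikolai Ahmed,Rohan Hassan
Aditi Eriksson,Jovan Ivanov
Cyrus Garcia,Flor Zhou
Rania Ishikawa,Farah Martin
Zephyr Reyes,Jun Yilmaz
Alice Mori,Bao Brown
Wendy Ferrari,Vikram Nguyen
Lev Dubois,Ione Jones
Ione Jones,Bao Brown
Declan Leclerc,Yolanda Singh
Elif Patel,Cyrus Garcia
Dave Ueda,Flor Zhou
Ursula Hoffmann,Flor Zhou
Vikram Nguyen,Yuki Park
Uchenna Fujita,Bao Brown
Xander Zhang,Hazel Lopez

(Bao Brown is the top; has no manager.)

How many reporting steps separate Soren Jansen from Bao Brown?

3

Chain from Soren Jansen up to Bao Brown: Soren Jansen → Dave Ueda → Flor Zhou → Bao Brown. That is 3 steps up, so Soren Jansen is 3 levels below Bao Brown.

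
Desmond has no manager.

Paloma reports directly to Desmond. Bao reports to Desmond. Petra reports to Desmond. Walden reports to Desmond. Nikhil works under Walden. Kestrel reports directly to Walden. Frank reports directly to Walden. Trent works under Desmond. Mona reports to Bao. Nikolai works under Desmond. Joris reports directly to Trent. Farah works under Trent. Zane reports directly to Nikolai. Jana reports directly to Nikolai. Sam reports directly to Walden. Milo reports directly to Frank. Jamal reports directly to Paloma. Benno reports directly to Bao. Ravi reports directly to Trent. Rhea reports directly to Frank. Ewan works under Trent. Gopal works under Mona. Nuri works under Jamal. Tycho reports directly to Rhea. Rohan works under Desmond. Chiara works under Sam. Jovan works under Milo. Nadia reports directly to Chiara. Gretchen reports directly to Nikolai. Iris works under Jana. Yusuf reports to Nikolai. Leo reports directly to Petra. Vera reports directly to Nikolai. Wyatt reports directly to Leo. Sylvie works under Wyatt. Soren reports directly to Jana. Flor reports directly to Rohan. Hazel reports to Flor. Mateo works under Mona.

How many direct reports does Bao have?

2

Bao directly manages Mona, Benno. That is 2 direct reports.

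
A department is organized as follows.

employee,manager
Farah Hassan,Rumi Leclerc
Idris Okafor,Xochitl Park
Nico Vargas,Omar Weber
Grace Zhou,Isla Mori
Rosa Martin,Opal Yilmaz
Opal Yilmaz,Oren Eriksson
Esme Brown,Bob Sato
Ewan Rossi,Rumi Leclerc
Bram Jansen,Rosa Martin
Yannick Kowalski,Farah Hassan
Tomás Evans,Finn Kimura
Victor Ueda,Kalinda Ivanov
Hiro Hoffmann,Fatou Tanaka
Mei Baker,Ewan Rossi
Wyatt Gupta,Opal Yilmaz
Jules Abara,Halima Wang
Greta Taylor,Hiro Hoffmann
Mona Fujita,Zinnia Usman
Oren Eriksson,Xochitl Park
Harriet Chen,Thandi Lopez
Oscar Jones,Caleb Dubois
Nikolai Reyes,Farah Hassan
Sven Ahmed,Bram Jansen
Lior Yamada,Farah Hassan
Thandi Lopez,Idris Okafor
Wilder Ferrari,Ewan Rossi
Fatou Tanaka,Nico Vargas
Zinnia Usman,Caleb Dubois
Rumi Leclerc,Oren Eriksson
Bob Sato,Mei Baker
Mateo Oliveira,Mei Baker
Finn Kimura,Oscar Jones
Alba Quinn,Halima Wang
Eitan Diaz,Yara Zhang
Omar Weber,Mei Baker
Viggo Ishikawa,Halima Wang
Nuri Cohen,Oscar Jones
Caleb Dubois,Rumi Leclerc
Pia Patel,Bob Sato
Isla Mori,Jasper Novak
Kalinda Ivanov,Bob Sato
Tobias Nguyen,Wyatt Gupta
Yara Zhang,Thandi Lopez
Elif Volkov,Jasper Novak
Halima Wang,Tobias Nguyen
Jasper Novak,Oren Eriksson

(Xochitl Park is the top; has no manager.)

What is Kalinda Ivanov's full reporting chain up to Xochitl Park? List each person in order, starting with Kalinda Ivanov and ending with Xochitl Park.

Kalinda Ivanov reports to Bob Sato. Bob Sato reports to Mei Baker. Mei Baker reports to Ewan Rossi. Ewan Rossi reports to Rumi Leclerc. Rumi Leclerc reports to Oren Eriksson. Oren Eriksson reports to Xochitl Park. Xochitl Park is at the top.

Kalinda Ivanov -> Bob Sato -> Mei Baker -> Ewan Rossi -> Rumi Leclerc -> Oren Eriksson -> Xochitl Park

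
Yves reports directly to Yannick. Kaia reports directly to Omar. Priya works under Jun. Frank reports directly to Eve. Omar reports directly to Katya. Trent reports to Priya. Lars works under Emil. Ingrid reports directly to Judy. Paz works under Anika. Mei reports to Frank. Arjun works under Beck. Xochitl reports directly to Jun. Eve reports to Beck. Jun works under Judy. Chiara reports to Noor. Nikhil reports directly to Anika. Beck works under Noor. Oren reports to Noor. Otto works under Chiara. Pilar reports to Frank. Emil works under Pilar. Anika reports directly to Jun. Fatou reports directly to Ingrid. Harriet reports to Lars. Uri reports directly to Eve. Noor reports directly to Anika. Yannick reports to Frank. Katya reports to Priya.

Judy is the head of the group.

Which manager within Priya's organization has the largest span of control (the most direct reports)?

Direct-report counts within Priya's organization: Priya has 2; Katya has 1; Omar has 1. The largest is 2, held by Priya.

Priya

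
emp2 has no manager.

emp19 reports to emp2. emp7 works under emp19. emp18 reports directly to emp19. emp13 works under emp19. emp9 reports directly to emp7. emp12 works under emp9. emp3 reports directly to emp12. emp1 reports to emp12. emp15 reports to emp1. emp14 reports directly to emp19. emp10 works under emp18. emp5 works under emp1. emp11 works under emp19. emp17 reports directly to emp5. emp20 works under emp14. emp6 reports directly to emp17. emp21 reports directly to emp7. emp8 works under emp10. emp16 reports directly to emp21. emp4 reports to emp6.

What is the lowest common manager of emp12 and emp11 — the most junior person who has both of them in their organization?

emp19

emp12's chain of managers is emp9, emp7, emp19, emp2. emp11's chain of managers is emp19, emp2. The first manager that appears in both chains is emp19.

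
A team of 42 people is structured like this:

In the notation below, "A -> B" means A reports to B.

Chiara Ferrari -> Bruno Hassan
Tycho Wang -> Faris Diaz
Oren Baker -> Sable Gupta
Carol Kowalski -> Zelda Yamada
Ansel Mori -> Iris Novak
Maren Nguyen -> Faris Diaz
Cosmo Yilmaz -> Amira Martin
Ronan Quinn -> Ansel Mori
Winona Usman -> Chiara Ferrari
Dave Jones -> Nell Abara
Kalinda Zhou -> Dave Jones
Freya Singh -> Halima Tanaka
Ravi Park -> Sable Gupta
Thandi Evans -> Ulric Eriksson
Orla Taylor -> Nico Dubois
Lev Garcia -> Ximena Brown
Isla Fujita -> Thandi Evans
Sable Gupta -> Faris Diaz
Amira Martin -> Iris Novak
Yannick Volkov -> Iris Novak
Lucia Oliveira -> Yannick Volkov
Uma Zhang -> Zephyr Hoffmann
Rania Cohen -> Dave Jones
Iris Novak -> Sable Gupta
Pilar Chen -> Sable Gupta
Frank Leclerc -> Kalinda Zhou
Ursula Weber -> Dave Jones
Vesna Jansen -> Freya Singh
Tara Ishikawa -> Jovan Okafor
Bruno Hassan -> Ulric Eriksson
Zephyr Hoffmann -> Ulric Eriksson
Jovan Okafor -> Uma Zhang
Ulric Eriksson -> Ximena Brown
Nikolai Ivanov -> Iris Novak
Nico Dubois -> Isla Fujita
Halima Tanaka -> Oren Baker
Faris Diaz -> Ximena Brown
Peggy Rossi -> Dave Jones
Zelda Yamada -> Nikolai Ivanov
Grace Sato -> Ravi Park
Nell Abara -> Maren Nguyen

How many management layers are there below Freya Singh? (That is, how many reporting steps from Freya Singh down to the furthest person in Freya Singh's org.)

1

The longest chain under Freya Singh runs Freya Singh → Vesna Jansen, which is 1 level below Freya Singh.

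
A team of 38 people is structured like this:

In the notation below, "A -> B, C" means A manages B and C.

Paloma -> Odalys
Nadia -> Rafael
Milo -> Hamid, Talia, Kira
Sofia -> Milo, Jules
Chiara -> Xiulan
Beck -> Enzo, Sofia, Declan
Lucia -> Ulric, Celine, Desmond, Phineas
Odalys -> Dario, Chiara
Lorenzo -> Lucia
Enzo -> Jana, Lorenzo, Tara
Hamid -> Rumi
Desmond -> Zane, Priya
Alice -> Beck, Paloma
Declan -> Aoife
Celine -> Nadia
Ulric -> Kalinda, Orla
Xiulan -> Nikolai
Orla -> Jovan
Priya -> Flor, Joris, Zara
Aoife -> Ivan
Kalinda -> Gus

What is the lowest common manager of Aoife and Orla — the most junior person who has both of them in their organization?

Aoife's chain of managers is Declan, Beck, Alice. Orla's chain of managers is Ulric, Lucia, Lorenzo, Enzo, Beck, Alice. The first manager that appears in both chains is Beck.

Beck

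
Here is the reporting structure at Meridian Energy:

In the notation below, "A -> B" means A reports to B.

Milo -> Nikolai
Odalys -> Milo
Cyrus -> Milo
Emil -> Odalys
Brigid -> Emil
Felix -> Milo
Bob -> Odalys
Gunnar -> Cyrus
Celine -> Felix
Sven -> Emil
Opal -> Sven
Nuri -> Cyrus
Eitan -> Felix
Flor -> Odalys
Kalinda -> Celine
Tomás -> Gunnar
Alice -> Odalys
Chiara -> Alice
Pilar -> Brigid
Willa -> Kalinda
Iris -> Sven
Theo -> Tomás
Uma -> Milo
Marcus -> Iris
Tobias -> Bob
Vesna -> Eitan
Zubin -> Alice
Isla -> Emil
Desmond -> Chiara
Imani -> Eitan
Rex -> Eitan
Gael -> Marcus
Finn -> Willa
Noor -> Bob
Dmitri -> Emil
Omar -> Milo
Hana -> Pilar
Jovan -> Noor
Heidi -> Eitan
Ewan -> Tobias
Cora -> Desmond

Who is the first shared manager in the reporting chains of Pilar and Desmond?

Pilar's chain of managers is Brigid, Emil, Odalys, Milo, Nikolai. Desmond's chain of managers is Chiara, Alice, Odalys, Milo, Nikolai. The first manager that appears in both chains is Odalys.

Odalys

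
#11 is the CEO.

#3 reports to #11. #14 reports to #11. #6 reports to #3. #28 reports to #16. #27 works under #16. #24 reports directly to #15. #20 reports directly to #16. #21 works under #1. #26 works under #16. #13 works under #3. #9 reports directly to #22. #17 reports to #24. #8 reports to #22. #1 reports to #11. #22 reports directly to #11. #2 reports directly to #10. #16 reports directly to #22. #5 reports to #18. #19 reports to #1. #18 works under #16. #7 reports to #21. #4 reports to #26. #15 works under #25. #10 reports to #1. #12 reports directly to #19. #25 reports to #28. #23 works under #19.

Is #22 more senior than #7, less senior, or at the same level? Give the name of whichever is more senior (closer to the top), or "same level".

#22

#22 is 1 level below #11; #7 is 3. #22 is higher.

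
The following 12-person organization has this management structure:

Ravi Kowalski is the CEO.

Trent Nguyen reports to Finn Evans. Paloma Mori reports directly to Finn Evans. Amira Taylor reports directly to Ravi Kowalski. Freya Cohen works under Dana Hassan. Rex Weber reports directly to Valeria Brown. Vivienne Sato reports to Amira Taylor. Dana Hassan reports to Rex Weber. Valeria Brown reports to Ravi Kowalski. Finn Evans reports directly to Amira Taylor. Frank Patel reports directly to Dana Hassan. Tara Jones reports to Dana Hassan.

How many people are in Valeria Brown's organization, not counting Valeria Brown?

5

Valeria Brown directly manages Rex Weber. Under Rex Weber: Dana Hassan, Frank Patel, Tara Jones, Freya Cohen (4). That's 5 in total.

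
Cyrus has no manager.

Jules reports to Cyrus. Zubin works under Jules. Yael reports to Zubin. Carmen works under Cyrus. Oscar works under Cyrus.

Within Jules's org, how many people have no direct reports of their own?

1

The only person in Jules's organization with no one reporting to them is Yael. That is 1.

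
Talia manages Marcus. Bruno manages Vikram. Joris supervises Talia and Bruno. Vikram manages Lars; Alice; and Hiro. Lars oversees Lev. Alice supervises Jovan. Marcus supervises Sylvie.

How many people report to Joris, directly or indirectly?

Joris directly manages Talia, Bruno. Under Talia: Marcus, Sylvie (2). Under Bruno: Vikram, Alice, Jovan, Lars, Lev, Hiro (6). So Joris's organization is 2 direct reports plus everyone under them: 3 + 7 = 10.

10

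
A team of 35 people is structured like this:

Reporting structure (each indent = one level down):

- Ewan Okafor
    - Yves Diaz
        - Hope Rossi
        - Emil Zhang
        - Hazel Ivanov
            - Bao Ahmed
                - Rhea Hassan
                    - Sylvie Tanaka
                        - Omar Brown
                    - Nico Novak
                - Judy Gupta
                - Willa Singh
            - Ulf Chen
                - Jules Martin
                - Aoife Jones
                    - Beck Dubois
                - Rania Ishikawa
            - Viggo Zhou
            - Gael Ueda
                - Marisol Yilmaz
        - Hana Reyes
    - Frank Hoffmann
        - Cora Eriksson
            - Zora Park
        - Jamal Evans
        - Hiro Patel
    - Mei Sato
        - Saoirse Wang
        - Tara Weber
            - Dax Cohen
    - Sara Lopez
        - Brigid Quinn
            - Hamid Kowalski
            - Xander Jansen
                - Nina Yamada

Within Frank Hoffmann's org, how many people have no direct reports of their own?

3

The people in Frank Hoffmann's organization with no one reporting to them are Hiro Patel, Jamal Evans, Zora Park. That is 3.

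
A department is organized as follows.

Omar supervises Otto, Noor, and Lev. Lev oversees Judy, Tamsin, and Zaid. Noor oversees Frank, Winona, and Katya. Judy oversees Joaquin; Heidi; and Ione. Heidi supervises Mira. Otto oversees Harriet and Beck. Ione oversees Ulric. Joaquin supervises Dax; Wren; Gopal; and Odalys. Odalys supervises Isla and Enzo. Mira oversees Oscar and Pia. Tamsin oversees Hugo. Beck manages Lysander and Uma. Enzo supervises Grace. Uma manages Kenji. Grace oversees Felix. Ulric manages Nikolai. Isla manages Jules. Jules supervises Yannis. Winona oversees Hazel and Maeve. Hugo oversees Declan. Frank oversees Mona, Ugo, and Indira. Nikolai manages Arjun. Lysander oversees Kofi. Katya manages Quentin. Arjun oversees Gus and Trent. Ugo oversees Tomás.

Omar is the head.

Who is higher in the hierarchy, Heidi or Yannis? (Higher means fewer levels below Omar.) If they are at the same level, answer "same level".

Heidi

Heidi is 3 levels below Omar; Yannis is 7. Heidi is higher.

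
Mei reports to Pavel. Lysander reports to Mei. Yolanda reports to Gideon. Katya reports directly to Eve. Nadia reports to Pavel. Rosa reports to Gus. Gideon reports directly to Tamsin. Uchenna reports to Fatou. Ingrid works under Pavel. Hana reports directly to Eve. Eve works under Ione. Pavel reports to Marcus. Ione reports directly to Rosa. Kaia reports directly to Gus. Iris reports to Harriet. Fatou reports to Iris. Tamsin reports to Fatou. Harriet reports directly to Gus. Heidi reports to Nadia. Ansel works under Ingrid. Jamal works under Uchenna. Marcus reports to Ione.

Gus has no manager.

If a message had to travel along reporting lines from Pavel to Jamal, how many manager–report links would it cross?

Pavel is 4 levels below Gus, and Jamal is 5 levels below Gus (their lowest common manager). The shortest path runs up from Pavel to Gus and back down to Jamal: 4 + 5 = 9 links.

9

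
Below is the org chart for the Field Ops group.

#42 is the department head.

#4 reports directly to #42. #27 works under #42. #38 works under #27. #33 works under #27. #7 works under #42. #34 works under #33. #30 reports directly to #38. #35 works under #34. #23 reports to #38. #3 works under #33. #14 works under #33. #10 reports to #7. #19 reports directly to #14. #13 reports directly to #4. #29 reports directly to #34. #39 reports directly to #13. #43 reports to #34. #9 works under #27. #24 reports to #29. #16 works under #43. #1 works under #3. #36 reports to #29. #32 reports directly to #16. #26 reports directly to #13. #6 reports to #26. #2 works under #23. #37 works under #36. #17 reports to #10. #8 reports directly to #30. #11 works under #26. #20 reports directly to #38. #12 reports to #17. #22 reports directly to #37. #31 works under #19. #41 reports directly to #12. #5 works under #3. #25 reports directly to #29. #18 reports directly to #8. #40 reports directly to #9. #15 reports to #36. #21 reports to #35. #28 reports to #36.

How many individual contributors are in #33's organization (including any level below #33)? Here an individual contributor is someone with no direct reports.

The people in #33's organization with no one reporting to them are #31, #5, #1, #32, #25, #28, #15, #22, #24, #21. That is 10.

10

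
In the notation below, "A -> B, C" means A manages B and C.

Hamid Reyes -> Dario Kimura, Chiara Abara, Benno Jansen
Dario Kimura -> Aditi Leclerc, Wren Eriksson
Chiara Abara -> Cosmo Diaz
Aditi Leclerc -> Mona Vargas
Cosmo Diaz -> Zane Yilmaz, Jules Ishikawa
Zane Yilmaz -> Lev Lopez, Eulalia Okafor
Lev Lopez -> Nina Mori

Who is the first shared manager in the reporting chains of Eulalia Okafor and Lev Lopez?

Eulalia Okafor's chain of managers is Zane Yilmaz, Cosmo Diaz, Chiara Abara, Hamid Reyes. Lev Lopez's chain of managers is Zane Yilmaz, Cosmo Diaz, Chiara Abara, Hamid Reyes. The first manager that appears in both chains is Zane Yilmaz.

Zane Yilmaz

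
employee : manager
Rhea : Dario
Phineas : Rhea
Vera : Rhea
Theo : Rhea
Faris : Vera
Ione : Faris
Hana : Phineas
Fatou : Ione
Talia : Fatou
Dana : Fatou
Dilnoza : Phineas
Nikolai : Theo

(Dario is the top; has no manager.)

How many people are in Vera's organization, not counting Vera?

Vera directly manages Faris. Under Faris: Ione, Fatou, Dana, Talia (4). That's 5 in total.

5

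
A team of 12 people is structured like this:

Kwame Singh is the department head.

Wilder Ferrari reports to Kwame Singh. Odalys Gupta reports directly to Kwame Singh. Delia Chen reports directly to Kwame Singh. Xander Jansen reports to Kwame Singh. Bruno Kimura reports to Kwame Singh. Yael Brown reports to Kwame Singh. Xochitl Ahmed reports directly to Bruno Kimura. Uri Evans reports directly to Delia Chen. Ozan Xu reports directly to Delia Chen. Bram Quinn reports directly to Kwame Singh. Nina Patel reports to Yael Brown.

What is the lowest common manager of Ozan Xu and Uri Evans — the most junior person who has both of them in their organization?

Delia Chen

Ozan Xu's chain of managers is Delia Chen, Kwame Singh. Uri Evans's chain of managers is Delia Chen, Kwame Singh. The first manager that appears in both chains is Delia Chen.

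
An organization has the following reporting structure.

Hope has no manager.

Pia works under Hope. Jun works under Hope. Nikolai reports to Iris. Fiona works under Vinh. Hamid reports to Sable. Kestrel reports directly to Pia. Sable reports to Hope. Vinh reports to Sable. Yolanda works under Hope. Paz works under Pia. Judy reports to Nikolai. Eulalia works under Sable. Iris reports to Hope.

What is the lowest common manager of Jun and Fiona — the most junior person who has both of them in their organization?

Hope

Jun's chain of managers is Hope. Fiona's chain of managers is Vinh, Sable, Hope. The first manager that appears in both chains is Hope.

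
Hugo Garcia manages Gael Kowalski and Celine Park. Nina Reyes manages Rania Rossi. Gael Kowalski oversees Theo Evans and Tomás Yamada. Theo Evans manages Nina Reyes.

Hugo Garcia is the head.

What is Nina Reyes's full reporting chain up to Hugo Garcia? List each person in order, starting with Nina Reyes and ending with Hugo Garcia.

Nina Reyes reports to Theo Evans. Theo Evans reports to Gael Kowalski. Gael Kowalski reports to Hugo Garcia. Hugo Garcia is at the top.

Nina Reyes -> Theo Evans -> Gael Kowalski -> Hugo Garcia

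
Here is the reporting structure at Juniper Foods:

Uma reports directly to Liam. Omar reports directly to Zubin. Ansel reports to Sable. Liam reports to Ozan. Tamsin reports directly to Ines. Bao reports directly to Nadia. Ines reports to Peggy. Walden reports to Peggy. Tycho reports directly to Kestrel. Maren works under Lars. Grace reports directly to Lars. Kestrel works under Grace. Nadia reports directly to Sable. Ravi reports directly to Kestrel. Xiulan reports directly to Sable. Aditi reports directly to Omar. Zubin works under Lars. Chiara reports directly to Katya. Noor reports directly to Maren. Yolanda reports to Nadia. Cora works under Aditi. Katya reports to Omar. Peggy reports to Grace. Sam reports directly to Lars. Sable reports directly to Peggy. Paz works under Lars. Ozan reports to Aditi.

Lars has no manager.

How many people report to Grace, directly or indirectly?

13

Grace directly manages Peggy, Kestrel. Under Peggy: Ines, Tamsin, Walden, Sable, Xiulan, Ansel, Nadia, Yolanda, Bao (9). Under Kestrel: Tycho, Ravi (2). So Grace's organization is 2 direct reports plus everyone under them: 10 + 3 = 13.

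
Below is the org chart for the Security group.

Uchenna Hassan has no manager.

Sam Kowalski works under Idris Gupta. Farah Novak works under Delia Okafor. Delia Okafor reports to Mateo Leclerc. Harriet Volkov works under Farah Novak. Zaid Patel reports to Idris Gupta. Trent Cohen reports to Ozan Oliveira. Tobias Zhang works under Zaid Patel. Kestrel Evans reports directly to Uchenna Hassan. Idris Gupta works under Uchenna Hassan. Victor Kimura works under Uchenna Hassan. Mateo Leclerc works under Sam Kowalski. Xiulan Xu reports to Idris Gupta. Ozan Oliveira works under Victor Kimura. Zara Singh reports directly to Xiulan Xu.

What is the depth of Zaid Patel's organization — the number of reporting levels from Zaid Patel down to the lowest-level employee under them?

1

The longest chain under Zaid Patel runs Zaid Patel → Tobias Zhang, which is 1 level below Zaid Patel.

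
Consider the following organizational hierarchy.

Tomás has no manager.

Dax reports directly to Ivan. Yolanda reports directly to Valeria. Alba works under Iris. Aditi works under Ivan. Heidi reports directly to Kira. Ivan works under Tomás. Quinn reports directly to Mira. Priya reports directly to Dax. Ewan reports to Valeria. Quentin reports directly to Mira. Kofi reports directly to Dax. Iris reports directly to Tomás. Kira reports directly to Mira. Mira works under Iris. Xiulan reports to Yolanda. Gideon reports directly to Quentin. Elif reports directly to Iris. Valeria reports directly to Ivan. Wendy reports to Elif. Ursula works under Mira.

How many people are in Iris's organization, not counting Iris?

Iris directly manages Elif, Alba, Mira. Under Elif: Wendy (1). Alba has no reports. Under Mira: Ursula, Kira, Heidi, Quinn, Quentin, Gideon (6). So Iris's organization is 3 direct reports plus everyone under them: 2 + 1 + 7 = 10.

10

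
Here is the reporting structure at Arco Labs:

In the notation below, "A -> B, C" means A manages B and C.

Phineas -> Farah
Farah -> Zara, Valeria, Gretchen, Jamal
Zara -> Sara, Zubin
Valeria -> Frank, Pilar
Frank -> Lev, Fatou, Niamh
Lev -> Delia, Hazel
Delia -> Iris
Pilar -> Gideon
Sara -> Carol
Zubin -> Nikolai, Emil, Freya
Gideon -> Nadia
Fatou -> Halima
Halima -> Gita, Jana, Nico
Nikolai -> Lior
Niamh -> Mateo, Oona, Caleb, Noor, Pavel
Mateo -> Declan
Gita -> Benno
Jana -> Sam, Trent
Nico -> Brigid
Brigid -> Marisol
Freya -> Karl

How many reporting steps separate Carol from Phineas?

4

Chain from Carol up to Phineas: Carol → Sara → Zara → Farah → Phineas. That is 4 steps up, so Carol is 4 levels below Phineas.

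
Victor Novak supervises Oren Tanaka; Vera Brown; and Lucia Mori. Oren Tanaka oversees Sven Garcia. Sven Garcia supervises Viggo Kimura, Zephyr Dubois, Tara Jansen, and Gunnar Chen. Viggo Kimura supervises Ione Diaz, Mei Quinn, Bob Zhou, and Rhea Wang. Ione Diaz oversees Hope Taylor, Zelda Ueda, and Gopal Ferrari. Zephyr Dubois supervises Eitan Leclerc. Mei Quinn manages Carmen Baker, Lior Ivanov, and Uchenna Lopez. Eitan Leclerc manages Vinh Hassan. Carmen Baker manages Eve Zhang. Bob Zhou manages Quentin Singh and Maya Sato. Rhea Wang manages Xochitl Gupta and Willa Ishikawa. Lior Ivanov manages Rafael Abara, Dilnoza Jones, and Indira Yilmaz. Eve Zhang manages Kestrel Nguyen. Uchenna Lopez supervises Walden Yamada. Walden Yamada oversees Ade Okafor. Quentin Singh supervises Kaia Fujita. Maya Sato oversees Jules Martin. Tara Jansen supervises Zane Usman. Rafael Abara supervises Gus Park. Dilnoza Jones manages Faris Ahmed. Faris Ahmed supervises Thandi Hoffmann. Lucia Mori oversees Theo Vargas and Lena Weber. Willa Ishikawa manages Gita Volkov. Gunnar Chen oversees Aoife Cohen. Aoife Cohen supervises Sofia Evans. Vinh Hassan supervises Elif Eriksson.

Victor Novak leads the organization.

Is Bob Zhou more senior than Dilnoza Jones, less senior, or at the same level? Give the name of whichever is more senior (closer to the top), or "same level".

Bob Zhou

Bob Zhou is 4 levels below Victor Novak; Dilnoza Jones is 6. Bob Zhou is higher.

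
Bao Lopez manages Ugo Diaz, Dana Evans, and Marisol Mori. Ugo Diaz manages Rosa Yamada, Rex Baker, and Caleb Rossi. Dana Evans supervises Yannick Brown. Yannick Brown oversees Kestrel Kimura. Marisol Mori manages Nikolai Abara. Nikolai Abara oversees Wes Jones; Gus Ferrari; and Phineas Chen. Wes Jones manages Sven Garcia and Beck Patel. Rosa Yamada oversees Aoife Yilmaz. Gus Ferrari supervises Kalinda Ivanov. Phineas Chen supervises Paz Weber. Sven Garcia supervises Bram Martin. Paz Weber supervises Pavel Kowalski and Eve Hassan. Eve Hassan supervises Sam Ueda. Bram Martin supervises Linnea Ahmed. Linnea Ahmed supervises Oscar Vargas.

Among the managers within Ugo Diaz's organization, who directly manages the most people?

Direct-report counts within Ugo Diaz's organization: Ugo Diaz has 3; Rosa Yamada has 1. The largest is 3, held by Ugo Diaz.

Ugo Diaz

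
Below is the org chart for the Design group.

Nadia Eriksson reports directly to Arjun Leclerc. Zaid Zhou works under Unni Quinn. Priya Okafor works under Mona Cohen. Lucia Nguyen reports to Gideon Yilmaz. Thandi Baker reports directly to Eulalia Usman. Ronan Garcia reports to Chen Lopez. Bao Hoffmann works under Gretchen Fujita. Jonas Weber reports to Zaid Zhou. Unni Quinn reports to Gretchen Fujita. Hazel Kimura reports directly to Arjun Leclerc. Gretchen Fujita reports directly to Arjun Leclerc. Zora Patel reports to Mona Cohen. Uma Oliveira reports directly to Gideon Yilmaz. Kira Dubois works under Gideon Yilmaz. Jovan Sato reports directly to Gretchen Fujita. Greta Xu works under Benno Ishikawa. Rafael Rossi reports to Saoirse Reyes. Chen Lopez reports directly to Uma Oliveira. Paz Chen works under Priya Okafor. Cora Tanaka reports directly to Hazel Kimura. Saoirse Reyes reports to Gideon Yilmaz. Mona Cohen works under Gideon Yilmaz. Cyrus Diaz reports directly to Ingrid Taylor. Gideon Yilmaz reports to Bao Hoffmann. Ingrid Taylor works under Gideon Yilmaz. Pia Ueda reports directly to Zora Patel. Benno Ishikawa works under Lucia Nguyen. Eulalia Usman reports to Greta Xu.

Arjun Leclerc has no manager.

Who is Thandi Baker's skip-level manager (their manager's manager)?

Greta Xu

Thandi Baker reports to Eulalia Usman, and Eulalia Usman reports to Greta Xu. So Thandi Baker's skip-level manager is Greta Xu.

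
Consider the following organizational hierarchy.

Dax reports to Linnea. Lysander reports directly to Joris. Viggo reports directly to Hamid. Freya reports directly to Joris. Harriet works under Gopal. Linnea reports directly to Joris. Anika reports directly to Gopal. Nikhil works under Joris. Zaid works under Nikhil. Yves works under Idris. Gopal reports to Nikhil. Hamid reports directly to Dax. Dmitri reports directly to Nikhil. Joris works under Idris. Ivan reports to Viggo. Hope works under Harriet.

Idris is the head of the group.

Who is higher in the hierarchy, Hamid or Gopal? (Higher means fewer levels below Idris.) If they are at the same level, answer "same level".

Hamid is 4 levels below Idris; Gopal is 3. Gopal is higher.

Gopal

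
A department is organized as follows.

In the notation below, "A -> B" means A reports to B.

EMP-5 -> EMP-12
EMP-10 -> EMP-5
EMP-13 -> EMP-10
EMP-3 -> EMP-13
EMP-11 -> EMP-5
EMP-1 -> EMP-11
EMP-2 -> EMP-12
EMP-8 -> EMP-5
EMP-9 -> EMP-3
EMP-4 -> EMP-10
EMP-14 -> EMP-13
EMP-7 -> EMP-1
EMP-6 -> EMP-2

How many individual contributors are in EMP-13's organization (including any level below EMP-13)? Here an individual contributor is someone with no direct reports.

2

The people in EMP-13's organization with no one reporting to them are EMP-14, EMP-9. That is 2.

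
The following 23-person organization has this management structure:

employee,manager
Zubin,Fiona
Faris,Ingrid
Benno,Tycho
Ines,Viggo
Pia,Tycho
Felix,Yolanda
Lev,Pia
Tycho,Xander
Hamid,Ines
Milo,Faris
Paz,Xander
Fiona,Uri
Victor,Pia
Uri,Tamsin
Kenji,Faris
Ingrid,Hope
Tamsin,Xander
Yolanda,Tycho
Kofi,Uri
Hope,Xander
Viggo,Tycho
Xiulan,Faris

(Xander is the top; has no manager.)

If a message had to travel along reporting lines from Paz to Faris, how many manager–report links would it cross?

Paz is 1 level below Xander, and Faris is 3 levels below Xander (their lowest common manager). The shortest path runs up from Paz to Xander and back down to Faris: 1 + 3 = 4 links.

4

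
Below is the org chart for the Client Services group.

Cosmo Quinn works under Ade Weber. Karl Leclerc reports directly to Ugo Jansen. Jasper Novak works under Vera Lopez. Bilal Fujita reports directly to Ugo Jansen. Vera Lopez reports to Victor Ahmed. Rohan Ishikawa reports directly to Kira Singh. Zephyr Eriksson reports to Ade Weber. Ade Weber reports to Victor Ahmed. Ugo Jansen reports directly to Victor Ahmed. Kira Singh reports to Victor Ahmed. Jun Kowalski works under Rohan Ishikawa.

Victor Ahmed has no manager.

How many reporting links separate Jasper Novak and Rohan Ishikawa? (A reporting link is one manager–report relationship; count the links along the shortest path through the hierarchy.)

Jasper Novak is 2 levels below Victor Ahmed, and Rohan Ishikawa is 2 levels below Victor Ahmed (their lowest common manager). The shortest path runs up from Jasper Novak to Victor Ahmed and back down to Rohan Ishikawa: 2 + 2 = 4 links.

4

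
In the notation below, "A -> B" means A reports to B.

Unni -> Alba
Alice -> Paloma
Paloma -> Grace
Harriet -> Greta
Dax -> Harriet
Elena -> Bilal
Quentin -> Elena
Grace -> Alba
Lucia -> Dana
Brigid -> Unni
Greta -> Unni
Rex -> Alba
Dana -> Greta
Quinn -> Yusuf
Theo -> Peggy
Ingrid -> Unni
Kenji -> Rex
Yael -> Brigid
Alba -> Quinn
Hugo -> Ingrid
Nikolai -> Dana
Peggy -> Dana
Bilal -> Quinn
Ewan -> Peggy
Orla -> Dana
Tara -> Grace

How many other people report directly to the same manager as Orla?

Orla reports to Dana. Dana's other direct reports are Nikolai, Peggy, Lucia — 3 peers.

3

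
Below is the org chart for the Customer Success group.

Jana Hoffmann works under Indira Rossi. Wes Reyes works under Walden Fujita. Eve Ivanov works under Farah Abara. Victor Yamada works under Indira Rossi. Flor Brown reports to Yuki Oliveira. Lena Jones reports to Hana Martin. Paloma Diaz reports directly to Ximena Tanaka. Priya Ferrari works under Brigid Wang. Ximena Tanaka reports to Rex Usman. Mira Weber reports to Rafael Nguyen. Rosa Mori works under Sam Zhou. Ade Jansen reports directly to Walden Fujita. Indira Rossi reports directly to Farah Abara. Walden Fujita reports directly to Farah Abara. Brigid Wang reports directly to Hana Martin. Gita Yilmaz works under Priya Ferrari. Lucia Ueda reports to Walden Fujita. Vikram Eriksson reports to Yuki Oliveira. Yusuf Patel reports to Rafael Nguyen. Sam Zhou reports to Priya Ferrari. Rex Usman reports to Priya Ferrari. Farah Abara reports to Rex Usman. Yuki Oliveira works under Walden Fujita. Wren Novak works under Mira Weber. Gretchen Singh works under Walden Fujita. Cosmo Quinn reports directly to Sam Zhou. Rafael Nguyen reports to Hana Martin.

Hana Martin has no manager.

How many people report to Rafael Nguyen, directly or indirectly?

3

Rafael Nguyen directly manages Mira Weber, Yusuf Patel. Under Mira Weber: Wren Novak (1). Yusuf Patel has no reports. So Rafael Nguyen's organization is 2 direct reports plus everyone under them: 2 + 1 = 3.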